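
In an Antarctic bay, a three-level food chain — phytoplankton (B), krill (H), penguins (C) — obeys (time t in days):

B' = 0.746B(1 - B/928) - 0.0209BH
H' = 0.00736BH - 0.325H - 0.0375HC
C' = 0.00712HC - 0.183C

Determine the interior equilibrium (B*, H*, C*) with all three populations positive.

From dC/dt = 0: 0.00712H* = 0.183, so H* = 25.7.
From dB/dt = 0: 0.746(1 - B*/928) = 0.0209·25.7, giving B* = 928·(1 - 0.72) = 260.
From dH/dt = 0: 0.00736·260 - 0.325 = 0.0375C*, so C* = 1.59/0.0375 = 42.3.

B* ≈ 260, H* ≈ 25.7, C* ≈ 42.3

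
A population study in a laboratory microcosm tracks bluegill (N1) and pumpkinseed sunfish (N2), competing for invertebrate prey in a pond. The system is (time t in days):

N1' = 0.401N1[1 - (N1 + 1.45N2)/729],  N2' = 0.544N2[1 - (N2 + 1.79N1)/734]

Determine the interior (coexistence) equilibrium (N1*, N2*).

Setting both brackets to zero gives the nullclines N1 + 1.45N2 = 729 and 1.79N1 + N2 = 734.
Substituting N2 = 734 - 1.79N1 into the first: N1(1 - 1.45·1.79) = 729 - 1.45·734.
So N1* = -335/-1.6 = 210, and then N2* = 734 - 1.79·210 = 358.

N1* ≈ 210, N2* ≈ 358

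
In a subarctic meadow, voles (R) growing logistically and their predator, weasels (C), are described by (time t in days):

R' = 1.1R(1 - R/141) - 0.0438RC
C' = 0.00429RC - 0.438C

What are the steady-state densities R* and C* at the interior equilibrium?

R* ≈ 102, C* ≈ 6.93

From dC/dt = 0 with C > 0: 0.00429R* = 0.438, so R* = 102.
Substitute into dR/dt = 0: 1.1(1 - 102/141) = 0.0438C*.
The bracket is 0.276, giving C* = 0.303/0.0438 = 6.93.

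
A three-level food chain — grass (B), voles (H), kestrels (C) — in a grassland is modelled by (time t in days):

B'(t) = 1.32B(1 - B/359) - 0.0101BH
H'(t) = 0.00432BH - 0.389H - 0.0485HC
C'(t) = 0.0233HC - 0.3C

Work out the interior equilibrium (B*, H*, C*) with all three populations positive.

B* ≈ 324, H* ≈ 12.9, C* ≈ 20.8

From dC/dt = 0: 0.0233H* = 0.3, so H* = 12.9.
From dB/dt = 0: 1.32(1 - B*/359) = 0.0101·12.9, giving B* = 359·(1 - 0.0985) = 324.
From dH/dt = 0: 0.00432·324 - 0.389 = 0.0485C*, so C* = 1.01/0.0485 = 20.8.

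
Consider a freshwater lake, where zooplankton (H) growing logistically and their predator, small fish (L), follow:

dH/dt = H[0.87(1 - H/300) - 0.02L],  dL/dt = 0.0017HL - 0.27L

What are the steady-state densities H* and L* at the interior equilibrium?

From dL/dt = 0 with L > 0: 0.0017H* = 0.27, so H* = 159.
Substitute into dH/dt = 0: 0.87(1 - 159/300) = 0.02L*.
The bracket is 0.471, giving L* = 0.409/0.02 = 20.5.

H* ≈ 159, L* ≈ 20.5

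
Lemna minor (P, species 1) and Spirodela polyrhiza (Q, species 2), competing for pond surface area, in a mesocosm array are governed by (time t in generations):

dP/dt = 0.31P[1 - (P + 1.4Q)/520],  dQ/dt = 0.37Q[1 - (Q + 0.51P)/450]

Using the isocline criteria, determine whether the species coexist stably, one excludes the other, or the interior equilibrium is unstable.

Compare the nullcline intercepts: K1/α12 = 520/1.4 = 371 < K2 = 450; K2/α21 = 450/0.51 = 882 > K1 = 520.
Since the inequalities point opposite ways, species 2 can invade but species 1 cannot.

species 2 excludes species 1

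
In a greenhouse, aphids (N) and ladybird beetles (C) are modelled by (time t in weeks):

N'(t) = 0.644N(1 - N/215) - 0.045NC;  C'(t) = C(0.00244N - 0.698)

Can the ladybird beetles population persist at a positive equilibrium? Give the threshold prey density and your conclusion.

Threshold N = 286; K < 286, so no, the predator goes extinct.

The predator equation gives dC/dt > 0 only when N > 0.698/0.00244 = 286.
Without the predator, N → K = 215. Since 215 < 286, the predator cannot invade.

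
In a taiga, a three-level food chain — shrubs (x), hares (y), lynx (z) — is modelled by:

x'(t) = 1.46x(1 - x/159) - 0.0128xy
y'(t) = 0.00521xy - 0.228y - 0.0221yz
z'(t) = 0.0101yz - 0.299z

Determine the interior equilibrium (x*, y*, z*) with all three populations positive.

From dz/dt = 0: 0.0101y* = 0.299, so y* = 29.6.
From dx/dt = 0: 1.46(1 - x*/159) = 0.0128·29.6, giving x* = 159·(1 - 0.26) = 118.
From dy/dt = 0: 0.00521·118 - 0.228 = 0.0221z*, so z* = 0.385/0.0221 = 17.4.

x* ≈ 118, y* ≈ 29.6, z* ≈ 17.4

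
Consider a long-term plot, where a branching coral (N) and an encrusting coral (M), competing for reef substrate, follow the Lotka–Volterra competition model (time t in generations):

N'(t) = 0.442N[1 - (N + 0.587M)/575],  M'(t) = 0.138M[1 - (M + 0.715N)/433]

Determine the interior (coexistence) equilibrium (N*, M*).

N* ≈ 553, M* ≈ 37.7

Setting both brackets to zero gives the nullclines N + 0.587M = 575 and 0.715N + M = 433.
Substituting M = 433 - 0.715N into the first: N(1 - 0.587·0.715) = 575 - 0.587·433.
So N* = 321/0.58 = 553, and then M* = 433 - 0.715·553 = 37.7.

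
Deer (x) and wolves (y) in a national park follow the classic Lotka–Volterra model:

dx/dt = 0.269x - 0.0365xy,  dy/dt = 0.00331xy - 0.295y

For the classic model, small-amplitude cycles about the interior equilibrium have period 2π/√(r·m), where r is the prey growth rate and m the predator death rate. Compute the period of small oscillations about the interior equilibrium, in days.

T ≈ 22.3 days

Here r = 0.269 and m = 0.295, so r·m = 0.0794.
ω = √0.0794 = 0.282 per day, hence T = 2π/ω ≈ 22.3 days.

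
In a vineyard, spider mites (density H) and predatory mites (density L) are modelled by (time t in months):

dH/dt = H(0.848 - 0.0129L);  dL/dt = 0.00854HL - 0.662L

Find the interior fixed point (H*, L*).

Set dL/dt = 0 with L > 0: 0.00854H - 0.662 = 0, so H* = 0.662/0.00854 = 77.5.
Set dH/dt = 0 with H > 0: 0.848 - 0.0129L = 0, so L* = 0.848/0.0129 = 65.7.

H* ≈ 77.5, L* ≈ 65.7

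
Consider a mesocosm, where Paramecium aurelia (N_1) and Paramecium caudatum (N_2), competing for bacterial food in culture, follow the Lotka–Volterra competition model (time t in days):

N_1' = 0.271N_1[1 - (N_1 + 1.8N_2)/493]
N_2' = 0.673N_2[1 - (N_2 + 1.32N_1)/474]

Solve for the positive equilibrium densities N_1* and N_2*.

N_1* ≈ 262, N_2* ≈ 128

Setting both brackets to zero gives the nullclines N_1 + 1.8N_2 = 493 and 1.32N_1 + N_2 = 474.
Substituting N_2 = 474 - 1.32N_1 into the first: N_1(1 - 1.8·1.32) = 493 - 1.8·474.
So N_1* = -360/-1.38 = 262, and then N_2* = 474 - 1.32·262 = 128.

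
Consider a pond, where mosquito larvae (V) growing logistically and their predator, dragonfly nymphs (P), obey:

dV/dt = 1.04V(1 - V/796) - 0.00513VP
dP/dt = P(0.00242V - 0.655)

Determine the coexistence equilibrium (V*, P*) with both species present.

V* ≈ 271, P* ≈ 134

From dP/dt = 0 with P > 0: 0.00242V* = 0.655, so V* = 271.
Substitute into dV/dt = 0: 1.04(1 - 271/796) = 0.00513P*.
The bracket is 0.66, giving P* = 0.686/0.00513 = 134.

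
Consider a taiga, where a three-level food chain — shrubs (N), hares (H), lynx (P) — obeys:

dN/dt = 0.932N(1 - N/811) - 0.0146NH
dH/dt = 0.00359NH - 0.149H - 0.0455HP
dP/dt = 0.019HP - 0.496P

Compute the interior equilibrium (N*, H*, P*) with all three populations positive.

N* ≈ 479, H* ≈ 26.1, P* ≈ 34.5

From dP/dt = 0: 0.019H* = 0.496, so H* = 26.1.
From dN/dt = 0: 0.932(1 - N*/811) = 0.0146·26.1, giving N* = 811·(1 - 0.409) = 479.
From dH/dt = 0: 0.00359·479 - 0.149 = 0.0455P*, so P* = 1.57/0.0455 = 34.5.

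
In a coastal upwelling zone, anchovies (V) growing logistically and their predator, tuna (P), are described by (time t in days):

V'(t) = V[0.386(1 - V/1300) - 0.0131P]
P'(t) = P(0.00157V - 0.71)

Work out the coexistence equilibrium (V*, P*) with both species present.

V* ≈ 452, P* ≈ 19.2

From dP/dt = 0 with P > 0: 0.00157V* = 0.71, so V* = 452.
Substitute into dV/dt = 0: 0.386(1 - 452/1300) = 0.0131P*.
The bracket is 0.652, giving P* = 0.252/0.0131 = 19.2.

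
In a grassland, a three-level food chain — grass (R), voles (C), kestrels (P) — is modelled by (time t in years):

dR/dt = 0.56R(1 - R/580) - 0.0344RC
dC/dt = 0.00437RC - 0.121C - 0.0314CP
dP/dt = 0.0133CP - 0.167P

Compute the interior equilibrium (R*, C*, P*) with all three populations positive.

R* ≈ 133, C* ≈ 12.6, P* ≈ 14.6

From dP/dt = 0: 0.0133C* = 0.167, so C* = 12.6.
From dR/dt = 0: 0.56(1 - R*/580) = 0.0344·12.6, giving R* = 580·(1 - 0.771) = 133.
From dC/dt = 0: 0.00437·133 - 0.121 = 0.0314P*, so P* = 0.459/0.0314 = 14.6.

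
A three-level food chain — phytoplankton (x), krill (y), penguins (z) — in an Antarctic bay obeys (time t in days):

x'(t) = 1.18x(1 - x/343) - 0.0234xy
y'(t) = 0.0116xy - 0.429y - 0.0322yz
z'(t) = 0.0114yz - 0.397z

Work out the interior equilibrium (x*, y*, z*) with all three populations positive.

x* ≈ 106, y* ≈ 34.8, z* ≈ 24.9

From dz/dt = 0: 0.0114y* = 0.397, so y* = 34.8.
From dx/dt = 0: 1.18(1 - x*/343) = 0.0234·34.8, giving x* = 343·(1 - 0.691) = 106.
From dy/dt = 0: 0.0116·106 - 0.429 = 0.0322z*, so z* = 0.802/0.0322 = 24.9.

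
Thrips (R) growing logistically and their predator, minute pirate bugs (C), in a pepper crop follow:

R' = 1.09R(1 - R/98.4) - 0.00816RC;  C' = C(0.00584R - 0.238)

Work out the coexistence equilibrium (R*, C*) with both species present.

R* ≈ 40.8, C* ≈ 78.3

From dC/dt = 0 with C > 0: 0.00584R* = 0.238, so R* = 40.8.
Substitute into dR/dt = 0: 1.09(1 - 40.8/98.4) = 0.00816C*.
The bracket is 0.586, giving C* = 0.639/0.00816 = 78.3.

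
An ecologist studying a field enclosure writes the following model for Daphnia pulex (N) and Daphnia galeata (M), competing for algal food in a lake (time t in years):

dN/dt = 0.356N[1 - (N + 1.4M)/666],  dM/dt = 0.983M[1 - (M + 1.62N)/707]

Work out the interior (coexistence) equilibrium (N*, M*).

N* ≈ 255, M* ≈ 293

Setting both brackets to zero gives the nullclines N + 1.4M = 666 and 1.62N + M = 707.
Substituting M = 707 - 1.62N into the first: N(1 - 1.4·1.62) = 666 - 1.4·707.
So N* = -324/-1.27 = 255, and then M* = 707 - 1.62·255 = 293.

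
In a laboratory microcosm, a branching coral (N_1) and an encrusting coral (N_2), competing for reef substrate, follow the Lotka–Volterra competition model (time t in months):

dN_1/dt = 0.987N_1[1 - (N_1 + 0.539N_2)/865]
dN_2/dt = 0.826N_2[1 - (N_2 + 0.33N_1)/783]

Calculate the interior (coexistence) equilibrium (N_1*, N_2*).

Setting both brackets to zero gives the nullclines N_1 + 0.539N_2 = 865 and 0.33N_1 + N_2 = 783.
Substituting N_2 = 783 - 0.33N_1 into the first: N_1(1 - 0.539·0.33) = 865 - 0.539·783.
So N_1* = 443/0.822 = 539, and then N_2* = 783 - 0.33·539 = 605.

N_1* ≈ 539, N_2* ≈ 605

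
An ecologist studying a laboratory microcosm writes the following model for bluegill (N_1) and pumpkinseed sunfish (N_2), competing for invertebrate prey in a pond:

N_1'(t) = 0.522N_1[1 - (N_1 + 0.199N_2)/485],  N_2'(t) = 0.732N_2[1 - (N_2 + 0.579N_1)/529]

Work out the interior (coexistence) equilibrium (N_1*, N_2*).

Setting both brackets to zero gives the nullclines N_1 + 0.199N_2 = 485 and 0.579N_1 + N_2 = 529.
Substituting N_2 = 529 - 0.579N_1 into the first: N_1(1 - 0.199·0.579) = 485 - 0.199·529.
So N_1* = 380/0.885 = 429, and then N_2* = 529 - 0.579·429 = 281.

N_1* ≈ 429, N_2* ≈ 281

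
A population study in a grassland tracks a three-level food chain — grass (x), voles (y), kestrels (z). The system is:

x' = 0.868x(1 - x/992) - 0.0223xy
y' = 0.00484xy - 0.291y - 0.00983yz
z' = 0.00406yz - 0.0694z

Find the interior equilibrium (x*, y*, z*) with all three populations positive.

x* ≈ 556, y* ≈ 17.1, z* ≈ 244

From dz/dt = 0: 0.00406y* = 0.0694, so y* = 17.1.
From dx/dt = 0: 0.868(1 - x*/992) = 0.0223·17.1, giving x* = 992·(1 - 0.439) = 556.
From dy/dt = 0: 0.00484·556 - 0.291 = 0.00983z*, so z* = 2.4/0.00983 = 244.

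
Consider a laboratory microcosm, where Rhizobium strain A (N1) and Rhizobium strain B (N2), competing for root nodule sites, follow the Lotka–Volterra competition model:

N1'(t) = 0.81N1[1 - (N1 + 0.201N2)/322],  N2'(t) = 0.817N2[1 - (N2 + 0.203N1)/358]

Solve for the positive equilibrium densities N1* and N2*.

N1* ≈ 261, N2* ≈ 305

Setting both brackets to zero gives the nullclines N1 + 0.201N2 = 322 and 0.203N1 + N2 = 358.
Substituting N2 = 358 - 0.203N1 into the first: N1(1 - 0.201·0.203) = 322 - 0.201·358.
So N1* = 250/0.959 = 261, and then N2* = 358 - 0.203·261 = 305.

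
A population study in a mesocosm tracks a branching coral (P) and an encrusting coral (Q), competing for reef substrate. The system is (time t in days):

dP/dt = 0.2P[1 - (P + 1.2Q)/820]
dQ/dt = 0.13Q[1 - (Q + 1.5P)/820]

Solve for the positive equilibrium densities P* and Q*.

P* ≈ 205, Q* ≈ 513

Setting both brackets to zero gives the nullclines P + 1.2Q = 820 and 1.5P + Q = 820.
Substituting Q = 820 - 1.5P into the first: P(1 - 1.2·1.5) = 820 - 1.2·820.
So P* = -164/-0.8 = 205, and then Q* = 820 - 1.5·205 = 513.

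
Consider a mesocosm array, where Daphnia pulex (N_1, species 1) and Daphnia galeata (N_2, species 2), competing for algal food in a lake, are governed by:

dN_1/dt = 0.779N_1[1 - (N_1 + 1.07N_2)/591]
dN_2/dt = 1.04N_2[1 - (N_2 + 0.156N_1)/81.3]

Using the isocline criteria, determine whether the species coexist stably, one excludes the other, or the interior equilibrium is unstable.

Compare the nullcline intercepts: K1/α12 = 591/1.07 = 552 > K2 = 81.3; K2/α21 = 81.3/0.156 = 521 < K1 = 591.
Since the inequalities point opposite ways, species 1 can invade but species 2 cannot.

species 1 excludes species 2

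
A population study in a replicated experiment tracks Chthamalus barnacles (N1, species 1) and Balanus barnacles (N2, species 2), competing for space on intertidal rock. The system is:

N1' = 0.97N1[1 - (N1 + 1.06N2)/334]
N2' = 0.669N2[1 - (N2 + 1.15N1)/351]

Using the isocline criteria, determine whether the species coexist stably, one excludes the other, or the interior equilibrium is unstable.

unstable coexistence (outcome depends on initial conditions)

Compare the nullcline intercepts: K1/α12 = 334/1.06 = 315 < K2 = 351; K2/α21 = 351/1.15 = 305 < K1 = 334.
Since both are reversed, neither can invade when rare; the interior point is a saddle.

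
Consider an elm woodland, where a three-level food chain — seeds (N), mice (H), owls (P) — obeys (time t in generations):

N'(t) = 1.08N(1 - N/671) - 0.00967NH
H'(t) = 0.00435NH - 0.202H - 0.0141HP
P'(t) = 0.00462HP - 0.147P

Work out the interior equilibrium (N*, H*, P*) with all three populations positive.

From dP/dt = 0: 0.00462H* = 0.147, so H* = 31.8.
From dN/dt = 0: 1.08(1 - N*/671) = 0.00967·31.8, giving N* = 671·(1 - 0.285) = 480.
From dH/dt = 0: 0.00435·480 - 0.202 = 0.0141P*, so P* = 1.89/0.0141 = 134.

N* ≈ 480, H* ≈ 31.8, P* ≈ 134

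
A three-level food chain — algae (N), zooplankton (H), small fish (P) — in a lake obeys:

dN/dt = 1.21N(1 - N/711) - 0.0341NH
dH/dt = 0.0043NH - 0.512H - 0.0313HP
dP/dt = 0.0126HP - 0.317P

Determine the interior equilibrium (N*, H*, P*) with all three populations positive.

From dP/dt = 0: 0.0126H* = 0.317, so H* = 25.2.
From dN/dt = 0: 1.21(1 - N*/711) = 0.0341·25.2, giving N* = 711·(1 - 0.709) = 207.
From dH/dt = 0: 0.0043·207 - 0.512 = 0.0313P*, so P* = 0.378/0.0313 = 12.1.

N* ≈ 207, H* ≈ 25.2, P* ≈ 12.1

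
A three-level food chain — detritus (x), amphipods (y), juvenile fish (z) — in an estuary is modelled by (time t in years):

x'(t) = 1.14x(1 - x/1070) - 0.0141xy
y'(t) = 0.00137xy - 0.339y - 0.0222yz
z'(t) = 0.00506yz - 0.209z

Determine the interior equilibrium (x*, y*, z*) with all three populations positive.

From dz/dt = 0: 0.00506y* = 0.209, so y* = 41.3.
From dx/dt = 0: 1.14(1 - x*/1070) = 0.0141·41.3, giving x* = 1070·(1 - 0.511) = 523.
From dy/dt = 0: 0.00137·523 - 0.339 = 0.0222z*, so z* = 0.378/0.0222 = 17.

x* ≈ 523, y* ≈ 41.3, z* ≈ 17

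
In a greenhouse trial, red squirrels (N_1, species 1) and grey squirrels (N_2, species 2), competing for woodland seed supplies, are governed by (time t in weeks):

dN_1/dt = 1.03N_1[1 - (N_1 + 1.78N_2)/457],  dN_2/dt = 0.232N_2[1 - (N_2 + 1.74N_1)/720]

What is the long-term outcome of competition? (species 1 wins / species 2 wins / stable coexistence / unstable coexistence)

unstable coexistence (outcome depends on initial conditions)

Compare the nullcline intercepts: K1/α12 = 457/1.78 = 257 < K2 = 720; K2/α21 = 720/1.74 = 414 < K1 = 457.
Since both are reversed, neither can invade when rare; the interior point is a saddle.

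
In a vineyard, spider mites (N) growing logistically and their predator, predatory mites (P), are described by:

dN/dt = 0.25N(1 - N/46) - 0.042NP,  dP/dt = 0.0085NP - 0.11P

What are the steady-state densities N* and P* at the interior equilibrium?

From dP/dt = 0 with P > 0: 0.0085N* = 0.11, so N* = 12.9.
Substitute into dN/dt = 0: 0.25(1 - 12.9/46) = 0.042P*.
The bracket is 0.719, giving P* = 0.18/0.042 = 4.28.

N* ≈ 12.9, P* ≈ 4.28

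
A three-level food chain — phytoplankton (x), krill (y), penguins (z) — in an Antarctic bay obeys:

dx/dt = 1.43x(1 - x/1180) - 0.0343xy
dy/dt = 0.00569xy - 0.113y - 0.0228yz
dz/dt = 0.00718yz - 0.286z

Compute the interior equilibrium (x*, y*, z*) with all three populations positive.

From dz/dt = 0: 0.00718y* = 0.286, so y* = 39.8.
From dx/dt = 0: 1.43(1 - x*/1180) = 0.0343·39.8, giving x* = 1180·(1 - 0.955) = 52.6.
From dy/dt = 0: 0.00569·52.6 - 0.113 = 0.0228z*, so z* = 0.186/0.0228 = 8.17.

x* ≈ 52.6, y* ≈ 39.8, z* ≈ 8.17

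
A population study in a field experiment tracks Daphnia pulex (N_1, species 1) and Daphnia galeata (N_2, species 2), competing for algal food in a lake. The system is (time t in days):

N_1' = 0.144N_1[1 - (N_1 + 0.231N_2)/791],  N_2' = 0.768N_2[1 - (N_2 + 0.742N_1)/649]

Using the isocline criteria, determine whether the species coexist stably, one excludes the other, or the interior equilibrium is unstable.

stable coexistence

Compare the nullcline intercepts: K1/α12 = 791/0.231 = 3420 > K2 = 649; K2/α21 = 649/0.742 = 875 > K1 = 791.
Since both inequalities hold, each species can invade when rare, so the interior equilibrium is stable.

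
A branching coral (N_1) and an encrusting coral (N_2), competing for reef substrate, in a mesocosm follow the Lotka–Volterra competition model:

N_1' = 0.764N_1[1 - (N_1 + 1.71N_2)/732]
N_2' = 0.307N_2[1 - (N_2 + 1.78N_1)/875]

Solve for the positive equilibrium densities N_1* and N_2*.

Setting both brackets to zero gives the nullclines N_1 + 1.71N_2 = 732 and 1.78N_1 + N_2 = 875.
Substituting N_2 = 875 - 1.78N_1 into the first: N_1(1 - 1.71·1.78) = 732 - 1.71·875.
So N_1* = -764/-2.04 = 374, and then N_2* = 875 - 1.78·374 = 209.

N_1* ≈ 374, N_2* ≈ 209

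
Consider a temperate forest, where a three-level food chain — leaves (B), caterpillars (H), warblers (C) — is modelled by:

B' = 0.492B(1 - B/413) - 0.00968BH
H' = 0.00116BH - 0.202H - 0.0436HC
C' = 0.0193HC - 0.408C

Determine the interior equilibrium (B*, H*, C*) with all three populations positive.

B* ≈ 241, H* ≈ 21.1, C* ≈ 1.78

From dC/dt = 0: 0.0193H* = 0.408, so H* = 21.1.
From dB/dt = 0: 0.492(1 - B*/413) = 0.00968·21.1, giving B* = 413·(1 - 0.416) = 241.
From dH/dt = 0: 0.00116·241 - 0.202 = 0.0436C*, so C* = 0.0778/0.0436 = 1.78.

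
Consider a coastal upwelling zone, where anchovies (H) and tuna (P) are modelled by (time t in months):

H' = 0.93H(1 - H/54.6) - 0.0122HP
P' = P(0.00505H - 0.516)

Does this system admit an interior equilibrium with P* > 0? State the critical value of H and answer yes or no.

The predator equation gives dP/dt > 0 only when H > 0.516/0.00505 = 102.
Without the predator, H → K = 54.6. Since 54.6 < 102, the predator cannot invade.

Threshold H = 102; K < 102, so no, the predator goes extinct.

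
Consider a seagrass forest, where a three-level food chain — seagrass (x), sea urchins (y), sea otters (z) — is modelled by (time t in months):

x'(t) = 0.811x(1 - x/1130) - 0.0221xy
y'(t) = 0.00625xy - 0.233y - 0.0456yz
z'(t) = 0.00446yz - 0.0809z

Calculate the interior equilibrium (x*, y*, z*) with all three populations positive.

x* ≈ 571, y* ≈ 18.1, z* ≈ 73.2

From dz/dt = 0: 0.00446y* = 0.0809, so y* = 18.1.
From dx/dt = 0: 0.811(1 - x*/1130) = 0.0221·18.1, giving x* = 1130·(1 - 0.494) = 571.
From dy/dt = 0: 0.00625·571 - 0.233 = 0.0456z*, so z* = 3.34/0.0456 = 73.2.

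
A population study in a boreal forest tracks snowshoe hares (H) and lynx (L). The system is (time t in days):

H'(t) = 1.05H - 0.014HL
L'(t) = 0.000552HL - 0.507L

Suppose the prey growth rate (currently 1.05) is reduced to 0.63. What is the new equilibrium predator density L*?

L* ≈ 45

At the interior fixed point, setting dH/dt = 0 with H > 0 fixes L* = (prey growth rate)/(HL coefficient) — independent of the other coefficients.
With the change, L* = 0.63/0.014 = 45; it falls from 75.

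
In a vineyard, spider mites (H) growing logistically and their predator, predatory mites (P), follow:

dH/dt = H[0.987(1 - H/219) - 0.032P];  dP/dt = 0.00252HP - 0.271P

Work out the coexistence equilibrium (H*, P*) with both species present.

From dP/dt = 0 with P > 0: 0.00252H* = 0.271, so H* = 108.
Substitute into dH/dt = 0: 0.987(1 - 108/219) = 0.032P*.
The bracket is 0.509, giving P* = 0.502/0.032 = 15.7.

H* ≈ 108, P* ≈ 15.7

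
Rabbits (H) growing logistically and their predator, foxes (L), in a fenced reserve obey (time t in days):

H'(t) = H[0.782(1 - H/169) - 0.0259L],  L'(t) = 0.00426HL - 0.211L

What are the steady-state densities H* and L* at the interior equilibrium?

From dL/dt = 0 with L > 0: 0.00426H* = 0.211, so H* = 49.5.
Substitute into dH/dt = 0: 0.782(1 - 49.5/169) = 0.0259L*.
The bracket is 0.707, giving L* = 0.553/0.0259 = 21.3.

H* ≈ 49.5, L* ≈ 21.3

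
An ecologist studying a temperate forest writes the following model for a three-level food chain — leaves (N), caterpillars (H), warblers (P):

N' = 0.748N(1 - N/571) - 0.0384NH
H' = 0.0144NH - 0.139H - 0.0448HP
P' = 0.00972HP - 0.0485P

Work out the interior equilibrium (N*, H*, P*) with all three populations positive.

N* ≈ 425, H* ≈ 4.99, P* ≈ 133

From dP/dt = 0: 0.00972H* = 0.0485, so H* = 4.99.
From dN/dt = 0: 0.748(1 - N*/571) = 0.0384·4.99, giving N* = 571·(1 - 0.256) = 425.
From dH/dt = 0: 0.0144·425 - 0.139 = 0.0448P*, so P* = 5.98/0.0448 = 133.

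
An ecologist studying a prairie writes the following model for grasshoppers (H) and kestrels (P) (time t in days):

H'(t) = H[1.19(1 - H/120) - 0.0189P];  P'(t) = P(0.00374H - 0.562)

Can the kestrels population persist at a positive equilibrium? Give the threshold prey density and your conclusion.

The predator equation gives dP/dt > 0 only when H > 0.562/0.00374 = 150.
Without the predator, H → K = 120. Since 120 < 150, the predator cannot invade.

Threshold H = 150; K < 150, so no, the predator goes extinct.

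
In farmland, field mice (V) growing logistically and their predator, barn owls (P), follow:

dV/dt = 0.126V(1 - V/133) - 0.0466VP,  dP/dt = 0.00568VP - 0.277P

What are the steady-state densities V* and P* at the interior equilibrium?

V* ≈ 48.8, P* ≈ 1.71

From dP/dt = 0 with P > 0: 0.00568V* = 0.277, so V* = 48.8.
Substitute into dV/dt = 0: 0.126(1 - 48.8/133) = 0.0466P*.
The bracket is 0.633, giving P* = 0.0798/0.0466 = 1.71.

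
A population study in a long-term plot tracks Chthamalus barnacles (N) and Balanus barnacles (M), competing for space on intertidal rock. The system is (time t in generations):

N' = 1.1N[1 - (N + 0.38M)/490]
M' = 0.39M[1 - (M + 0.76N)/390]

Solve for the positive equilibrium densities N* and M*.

Setting both brackets to zero gives the nullclines N + 0.38M = 490 and 0.76N + M = 390.
Substituting M = 390 - 0.76N into the first: N(1 - 0.38·0.76) = 490 - 0.38·390.
So N* = 342/0.711 = 481, and then M* = 390 - 0.76·481 = 24.7.

N* ≈ 481, M* ≈ 24.7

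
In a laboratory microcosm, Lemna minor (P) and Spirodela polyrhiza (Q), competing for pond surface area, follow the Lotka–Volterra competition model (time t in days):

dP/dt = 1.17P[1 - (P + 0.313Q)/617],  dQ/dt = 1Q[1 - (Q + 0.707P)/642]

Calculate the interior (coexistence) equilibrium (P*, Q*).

P* ≈ 534, Q* ≈ 264

Setting both brackets to zero gives the nullclines P + 0.313Q = 617 and 0.707P + Q = 642.
Substituting Q = 642 - 0.707P into the first: P(1 - 0.313·0.707) = 617 - 0.313·642.
So P* = 416/0.779 = 534, and then Q* = 642 - 0.707·534 = 264.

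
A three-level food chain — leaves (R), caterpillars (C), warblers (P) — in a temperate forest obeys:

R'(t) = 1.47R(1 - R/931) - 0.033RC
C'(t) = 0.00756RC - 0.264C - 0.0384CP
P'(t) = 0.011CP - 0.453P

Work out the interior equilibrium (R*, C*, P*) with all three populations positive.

From dP/dt = 0: 0.011C* = 0.453, so C* = 41.2.
From dR/dt = 0: 1.47(1 - R*/931) = 0.033·41.2, giving R* = 931·(1 - 0.924) = 70.3.
From dC/dt = 0: 0.00756·70.3 - 0.264 = 0.0384P*, so P* = 0.267/0.0384 = 6.97.

R* ≈ 70.3, C* ≈ 41.2, P* ≈ 6.97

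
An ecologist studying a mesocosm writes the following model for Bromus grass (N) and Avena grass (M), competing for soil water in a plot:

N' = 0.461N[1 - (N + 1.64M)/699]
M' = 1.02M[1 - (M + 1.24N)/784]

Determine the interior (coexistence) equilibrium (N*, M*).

Setting both brackets to zero gives the nullclines N + 1.64M = 699 and 1.24N + M = 784.
Substituting M = 784 - 1.24N into the first: N(1 - 1.64·1.24) = 699 - 1.64·784.
So N* = -587/-1.03 = 568, and then M* = 784 - 1.24·568 = 80.1.

N* ≈ 568, M* ≈ 80.1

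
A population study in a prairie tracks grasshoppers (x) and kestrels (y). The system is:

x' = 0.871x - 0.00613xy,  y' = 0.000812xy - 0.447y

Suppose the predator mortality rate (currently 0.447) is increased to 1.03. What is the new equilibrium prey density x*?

x* ≈ 1270

At the interior fixed point, setting dy/dt = 0 with y > 0 fixes x* = (predator death rate)/(xy coefficient) — independent of the other coefficients.
With the change, x* = 1.03/0.000812 = 1270; it rises from 550.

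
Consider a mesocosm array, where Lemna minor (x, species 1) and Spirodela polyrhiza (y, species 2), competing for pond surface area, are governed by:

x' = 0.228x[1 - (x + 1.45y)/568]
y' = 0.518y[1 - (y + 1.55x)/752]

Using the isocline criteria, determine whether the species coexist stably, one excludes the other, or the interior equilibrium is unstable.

Compare the nullcline intercepts: K1/α12 = 568/1.45 = 392 < K2 = 752; K2/α21 = 752/1.55 = 485 < K1 = 568.
Since both are reversed, neither can invade when rare; the interior point is a saddle.

unstable coexistence (outcome depends on initial conditions)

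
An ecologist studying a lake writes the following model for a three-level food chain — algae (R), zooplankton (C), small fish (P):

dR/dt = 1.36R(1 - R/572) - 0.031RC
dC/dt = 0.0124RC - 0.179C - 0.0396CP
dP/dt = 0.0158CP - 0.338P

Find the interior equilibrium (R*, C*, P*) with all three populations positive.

From dP/dt = 0: 0.0158C* = 0.338, so C* = 21.4.
From dR/dt = 0: 1.36(1 - R*/572) = 0.031·21.4, giving R* = 572·(1 - 0.488) = 293.
From dC/dt = 0: 0.0124·293 - 0.179 = 0.0396P*, so P* = 3.46/0.0396 = 87.3.

R* ≈ 293, C* ≈ 21.4, P* ≈ 87.3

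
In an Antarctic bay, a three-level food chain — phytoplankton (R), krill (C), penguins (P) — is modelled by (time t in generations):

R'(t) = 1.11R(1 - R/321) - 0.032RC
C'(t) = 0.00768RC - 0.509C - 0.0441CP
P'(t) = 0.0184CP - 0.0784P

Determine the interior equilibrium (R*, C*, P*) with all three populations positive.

R* ≈ 282, C* ≈ 4.26, P* ≈ 37.5

From dP/dt = 0: 0.0184C* = 0.0784, so C* = 4.26.
From dR/dt = 0: 1.11(1 - R*/321) = 0.032·4.26, giving R* = 321·(1 - 0.123) = 282.
From dC/dt = 0: 0.00768·282 - 0.509 = 0.0441P*, so P* = 1.65/0.0441 = 37.5.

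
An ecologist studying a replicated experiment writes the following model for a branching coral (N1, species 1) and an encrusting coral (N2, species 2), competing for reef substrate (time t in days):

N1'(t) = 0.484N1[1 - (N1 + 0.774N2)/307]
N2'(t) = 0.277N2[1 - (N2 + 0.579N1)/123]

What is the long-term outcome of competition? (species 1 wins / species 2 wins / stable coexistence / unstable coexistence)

Compare the nullcline intercepts: K1/α12 = 307/0.774 = 397 > K2 = 123; K2/α21 = 123/0.579 = 212 < K1 = 307.
Since the inequalities point opposite ways, species 1 can invade but species 2 cannot.

species 1 excludes species 2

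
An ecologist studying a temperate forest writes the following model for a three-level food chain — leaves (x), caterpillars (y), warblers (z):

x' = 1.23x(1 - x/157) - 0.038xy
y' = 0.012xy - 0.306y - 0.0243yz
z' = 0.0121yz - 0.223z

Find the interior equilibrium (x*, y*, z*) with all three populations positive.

From dz/dt = 0: 0.0121y* = 0.223, so y* = 18.4.
From dx/dt = 0: 1.23(1 - x*/157) = 0.038·18.4, giving x* = 157·(1 - 0.569) = 67.6.
From dy/dt = 0: 0.012·67.6 - 0.306 = 0.0243z*, so z* = 0.505/0.0243 = 20.8.

x* ≈ 67.6, y* ≈ 18.4, z* ≈ 20.8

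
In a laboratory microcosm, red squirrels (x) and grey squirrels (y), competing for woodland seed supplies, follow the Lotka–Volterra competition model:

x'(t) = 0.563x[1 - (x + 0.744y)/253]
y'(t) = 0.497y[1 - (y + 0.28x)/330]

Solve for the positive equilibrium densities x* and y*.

x* ≈ 9.45, y* ≈ 327

Setting both brackets to zero gives the nullclines x + 0.744y = 253 and 0.28x + y = 330.
Substituting y = 330 - 0.28x into the first: x(1 - 0.744·0.28) = 253 - 0.744·330.
So x* = 7.48/0.792 = 9.45, and then y* = 330 - 0.28·9.45 = 327.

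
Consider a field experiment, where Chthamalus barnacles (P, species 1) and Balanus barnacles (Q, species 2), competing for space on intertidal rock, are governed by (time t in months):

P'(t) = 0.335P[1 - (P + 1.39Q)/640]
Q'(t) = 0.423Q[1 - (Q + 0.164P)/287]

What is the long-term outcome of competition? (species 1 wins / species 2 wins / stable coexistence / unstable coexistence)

Compare the nullcline intercepts: K1/α12 = 640/1.39 = 460 > K2 = 287; K2/α21 = 287/0.164 = 1750 > K1 = 640.
Since both inequalities hold, each species can invade when rare, so the interior equilibrium is stable.

stable coexistence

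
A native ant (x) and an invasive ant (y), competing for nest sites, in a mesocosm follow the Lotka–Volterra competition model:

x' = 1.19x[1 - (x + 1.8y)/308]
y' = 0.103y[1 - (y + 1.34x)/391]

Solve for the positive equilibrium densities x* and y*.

Setting both brackets to zero gives the nullclines x + 1.8y = 308 and 1.34x + y = 391.
Substituting y = 391 - 1.34x into the first: x(1 - 1.8·1.34) = 308 - 1.8·391.
So x* = -396/-1.41 = 280, and then y* = 391 - 1.34·280 = 15.4.

x* ≈ 280, y* ≈ 15.4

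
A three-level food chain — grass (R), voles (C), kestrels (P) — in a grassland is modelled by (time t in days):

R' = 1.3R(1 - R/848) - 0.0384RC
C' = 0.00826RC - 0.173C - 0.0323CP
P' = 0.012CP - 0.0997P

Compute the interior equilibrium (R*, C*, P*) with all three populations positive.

From dP/dt = 0: 0.012C* = 0.0997, so C* = 8.31.
From dR/dt = 0: 1.3(1 - R*/848) = 0.0384·8.31, giving R* = 848·(1 - 0.245) = 640.
From dC/dt = 0: 0.00826·640 - 0.173 = 0.0323P*, so P* = 5.11/0.0323 = 158.

R* ≈ 640, C* ≈ 8.31, P* ≈ 158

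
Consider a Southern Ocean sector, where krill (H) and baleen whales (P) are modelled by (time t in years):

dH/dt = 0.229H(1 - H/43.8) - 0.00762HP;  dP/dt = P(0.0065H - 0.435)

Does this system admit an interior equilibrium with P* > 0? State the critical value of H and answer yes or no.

The predator equation gives dP/dt > 0 only when H > 0.435/0.0065 = 66.9.
Without the predator, H → K = 43.8. Since 43.8 < 66.9, the predator cannot invade.

Threshold H = 66.9; K < 66.9, so no, the predator goes extinct.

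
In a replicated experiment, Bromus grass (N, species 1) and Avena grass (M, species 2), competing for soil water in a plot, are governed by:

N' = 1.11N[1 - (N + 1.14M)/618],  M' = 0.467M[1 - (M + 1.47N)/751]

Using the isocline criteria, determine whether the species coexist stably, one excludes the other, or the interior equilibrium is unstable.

Compare the nullcline intercepts: K1/α12 = 618/1.14 = 542 < K2 = 751; K2/α21 = 751/1.47 = 511 < K1 = 618.
Since both are reversed, neither can invade when rare; the interior point is a saddle.

unstable coexistence (outcome depends on initial conditions)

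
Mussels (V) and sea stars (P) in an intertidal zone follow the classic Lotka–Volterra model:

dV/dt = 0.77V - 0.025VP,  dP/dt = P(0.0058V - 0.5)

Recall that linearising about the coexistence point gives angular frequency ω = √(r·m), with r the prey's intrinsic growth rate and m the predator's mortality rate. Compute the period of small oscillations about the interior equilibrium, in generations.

T ≈ 10.1 generations

Here r = 0.77 and m = 0.5, so r·m = 0.385.
ω = √0.385 = 0.62 per generation, hence T = 2π/ω ≈ 10.1 generations.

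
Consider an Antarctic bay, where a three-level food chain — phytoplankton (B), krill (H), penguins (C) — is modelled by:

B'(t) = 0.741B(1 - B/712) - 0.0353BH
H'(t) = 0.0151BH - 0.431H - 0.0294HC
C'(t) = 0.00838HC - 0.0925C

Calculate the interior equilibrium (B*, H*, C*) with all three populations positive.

B* ≈ 338, H* ≈ 11, C* ≈ 159

From dC/dt = 0: 0.00838H* = 0.0925, so H* = 11.
From dB/dt = 0: 0.741(1 - B*/712) = 0.0353·11, giving B* = 712·(1 - 0.526) = 338.
From dH/dt = 0: 0.0151·338 - 0.431 = 0.0294C*, so C* = 4.67/0.0294 = 159.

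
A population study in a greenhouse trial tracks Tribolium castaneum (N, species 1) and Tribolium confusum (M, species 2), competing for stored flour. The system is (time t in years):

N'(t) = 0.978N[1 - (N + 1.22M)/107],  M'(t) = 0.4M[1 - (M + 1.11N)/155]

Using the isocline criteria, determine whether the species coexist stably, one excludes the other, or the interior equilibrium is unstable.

Compare the nullcline intercepts: K1/α12 = 107/1.22 = 87.7 < K2 = 155; K2/α21 = 155/1.11 = 140 > K1 = 107.
Since the inequalities point opposite ways, species 2 can invade but species 1 cannot.

species 2 excludes species 1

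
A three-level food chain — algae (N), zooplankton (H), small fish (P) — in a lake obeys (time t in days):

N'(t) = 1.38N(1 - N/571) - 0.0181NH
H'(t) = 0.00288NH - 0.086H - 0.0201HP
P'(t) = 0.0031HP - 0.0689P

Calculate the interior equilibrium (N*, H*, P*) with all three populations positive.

From dP/dt = 0: 0.0031H* = 0.0689, so H* = 22.2.
From dN/dt = 0: 1.38(1 - N*/571) = 0.0181·22.2, giving N* = 571·(1 - 0.292) = 405.
From dH/dt = 0: 0.00288·405 - 0.086 = 0.0201P*, so P* = 1.08/0.0201 = 53.7.

N* ≈ 405, H* ≈ 22.2, P* ≈ 53.7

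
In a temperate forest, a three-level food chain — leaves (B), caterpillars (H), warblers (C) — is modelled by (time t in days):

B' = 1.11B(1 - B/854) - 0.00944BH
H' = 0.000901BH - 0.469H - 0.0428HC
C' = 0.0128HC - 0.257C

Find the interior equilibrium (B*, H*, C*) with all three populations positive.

From dC/dt = 0: 0.0128H* = 0.257, so H* = 20.1.
From dB/dt = 0: 1.11(1 - B*/854) = 0.00944·20.1, giving B* = 854·(1 - 0.171) = 708.
From dH/dt = 0: 0.000901·708 - 0.469 = 0.0428C*, so C* = 0.169/0.0428 = 3.95.

B* ≈ 708, H* ≈ 20.1, C* ≈ 3.95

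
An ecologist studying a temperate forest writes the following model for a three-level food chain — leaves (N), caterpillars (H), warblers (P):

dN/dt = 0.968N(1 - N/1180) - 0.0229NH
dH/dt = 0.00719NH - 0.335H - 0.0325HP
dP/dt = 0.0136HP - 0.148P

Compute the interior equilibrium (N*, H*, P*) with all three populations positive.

From dP/dt = 0: 0.0136H* = 0.148, so H* = 10.9.
From dN/dt = 0: 0.968(1 - N*/1180) = 0.0229·10.9, giving N* = 1180·(1 - 0.257) = 876.
From dH/dt = 0: 0.00719·876 - 0.335 = 0.0325P*, so P* = 5.96/0.0325 = 184.

N* ≈ 876, H* ≈ 10.9, P* ≈ 184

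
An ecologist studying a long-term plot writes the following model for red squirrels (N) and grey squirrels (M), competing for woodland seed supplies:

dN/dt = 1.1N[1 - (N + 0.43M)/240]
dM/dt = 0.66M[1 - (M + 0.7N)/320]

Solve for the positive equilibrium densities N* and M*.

Setting both brackets to zero gives the nullclines N + 0.43M = 240 and 0.7N + M = 320.
Substituting M = 320 - 0.7N into the first: N(1 - 0.43·0.7) = 240 - 0.43·320.
So N* = 102/0.699 = 146, and then M* = 320 - 0.7·146 = 217.

N* ≈ 146, M* ≈ 217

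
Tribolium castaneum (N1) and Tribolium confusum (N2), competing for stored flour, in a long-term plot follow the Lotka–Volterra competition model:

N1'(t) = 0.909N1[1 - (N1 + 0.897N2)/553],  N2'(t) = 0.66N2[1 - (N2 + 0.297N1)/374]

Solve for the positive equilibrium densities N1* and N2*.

N1* ≈ 297, N2* ≈ 286

Setting both brackets to zero gives the nullclines N1 + 0.897N2 = 553 and 0.297N1 + N2 = 374.
Substituting N2 = 374 - 0.297N1 into the first: N1(1 - 0.897·0.297) = 553 - 0.897·374.
So N1* = 218/0.734 = 297, and then N2* = 374 - 0.297·297 = 286.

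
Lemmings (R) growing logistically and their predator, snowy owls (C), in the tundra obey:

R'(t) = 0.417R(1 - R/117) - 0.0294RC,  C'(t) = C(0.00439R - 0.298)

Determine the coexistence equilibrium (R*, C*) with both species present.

R* ≈ 67.9, C* ≈ 5.95

From dC/dt = 0 with C > 0: 0.00439R* = 0.298, so R* = 67.9.
Substitute into dR/dt = 0: 0.417(1 - 67.9/117) = 0.0294C*.
The bracket is 0.42, giving C* = 0.175/0.0294 = 5.95.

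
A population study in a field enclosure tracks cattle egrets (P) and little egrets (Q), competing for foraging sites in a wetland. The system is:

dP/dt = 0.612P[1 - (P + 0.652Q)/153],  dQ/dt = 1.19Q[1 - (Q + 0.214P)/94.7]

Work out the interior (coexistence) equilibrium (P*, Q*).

Setting both brackets to zero gives the nullclines P + 0.652Q = 153 and 0.214P + Q = 94.7.
Substituting Q = 94.7 - 0.214P into the first: P(1 - 0.652·0.214) = 153 - 0.652·94.7.
So P* = 91.3/0.86 = 106, and then Q* = 94.7 - 0.214·106 = 72.

P* ≈ 106, Q* ≈ 72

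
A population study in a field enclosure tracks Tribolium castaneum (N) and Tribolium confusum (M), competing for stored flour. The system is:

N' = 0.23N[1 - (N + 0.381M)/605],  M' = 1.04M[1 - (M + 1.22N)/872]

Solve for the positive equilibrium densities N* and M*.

Setting both brackets to zero gives the nullclines N + 0.381M = 605 and 1.22N + M = 872.
Substituting M = 872 - 1.22N into the first: N(1 - 0.381·1.22) = 605 - 0.381·872.
So N* = 273/0.535 = 510, and then M* = 872 - 1.22·510 = 250.

N* ≈ 510, M* ≈ 250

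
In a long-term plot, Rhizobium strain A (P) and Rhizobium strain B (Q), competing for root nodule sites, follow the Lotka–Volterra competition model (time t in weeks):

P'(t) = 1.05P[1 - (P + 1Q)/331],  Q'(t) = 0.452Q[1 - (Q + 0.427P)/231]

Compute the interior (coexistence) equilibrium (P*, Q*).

P* ≈ 175, Q* ≈ 156

Setting both brackets to zero gives the nullclines P + 1Q = 331 and 0.427P + Q = 231.
Substituting Q = 231 - 0.427P into the first: P(1 - 1·0.427) = 331 - 1·231.
So P* = 100/0.573 = 175, and then Q* = 231 - 0.427·175 = 156.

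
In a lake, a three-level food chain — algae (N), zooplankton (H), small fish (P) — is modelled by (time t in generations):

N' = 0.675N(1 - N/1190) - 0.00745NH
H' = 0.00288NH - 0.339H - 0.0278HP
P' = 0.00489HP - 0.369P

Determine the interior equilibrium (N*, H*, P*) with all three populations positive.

N* ≈ 199, H* ≈ 75.5, P* ≈ 8.41

From dP/dt = 0: 0.00489H* = 0.369, so H* = 75.5.
From dN/dt = 0: 0.675(1 - N*/1190) = 0.00745·75.5, giving N* = 1190·(1 - 0.833) = 199.
From dH/dt = 0: 0.00288·199 - 0.339 = 0.0278P*, so P* = 0.234/0.0278 = 8.41.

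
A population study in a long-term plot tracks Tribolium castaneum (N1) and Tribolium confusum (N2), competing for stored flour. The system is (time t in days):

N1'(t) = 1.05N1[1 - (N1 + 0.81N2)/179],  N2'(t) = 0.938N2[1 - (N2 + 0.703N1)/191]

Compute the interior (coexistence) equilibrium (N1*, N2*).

N1* ≈ 56.4, N2* ≈ 151

Setting both brackets to zero gives the nullclines N1 + 0.81N2 = 179 and 0.703N1 + N2 = 191.
Substituting N2 = 191 - 0.703N1 into the first: N1(1 - 0.81·0.703) = 179 - 0.81·191.
So N1* = 24.3/0.431 = 56.4, and then N2* = 191 - 0.703·56.4 = 151.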